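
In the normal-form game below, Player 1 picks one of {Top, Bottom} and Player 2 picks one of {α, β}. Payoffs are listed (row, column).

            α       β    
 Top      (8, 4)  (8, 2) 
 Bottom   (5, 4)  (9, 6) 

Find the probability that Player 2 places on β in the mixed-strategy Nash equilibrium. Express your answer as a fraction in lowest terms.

3/4

Player 2's mix q on α must make Player 1 indifferent between Top and Bottom.
Player 1's payoff from Top: 8q + 8(1−q). From Bottom: 5q + 9(1−q).
Set equal: 3q = 1(1−q) → q = 1/4.
Probability on β is 1 − 1/4 = 3/4.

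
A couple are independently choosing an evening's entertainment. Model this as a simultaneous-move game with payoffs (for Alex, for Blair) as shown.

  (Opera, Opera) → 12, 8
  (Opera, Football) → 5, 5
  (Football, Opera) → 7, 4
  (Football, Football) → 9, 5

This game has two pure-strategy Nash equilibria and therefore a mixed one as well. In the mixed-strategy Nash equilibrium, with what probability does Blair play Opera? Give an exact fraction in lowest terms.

4/9

Blair's mix q on Opera must make Alex indifferent between Opera and Football.
Alex's payoff from Opera: 12q + 5(1−q). From Football: 7q + 9(1−q).
Set equal: 5q = 4(1−q) → q = 4/9.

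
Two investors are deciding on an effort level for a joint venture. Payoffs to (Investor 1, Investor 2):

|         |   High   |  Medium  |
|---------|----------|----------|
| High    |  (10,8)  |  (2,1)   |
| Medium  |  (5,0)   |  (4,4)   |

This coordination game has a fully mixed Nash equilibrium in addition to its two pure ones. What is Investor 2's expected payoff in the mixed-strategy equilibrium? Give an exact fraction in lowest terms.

Investor 1 mixes with probability p on High, chosen so Investor 2 is indifferent: 8p + 0(1−p) = 1p + 4(1−p) gives p = 4/11.
Investor 2's expected payoff is 8·4/11 + 0·7/11 = 32/11.

32/11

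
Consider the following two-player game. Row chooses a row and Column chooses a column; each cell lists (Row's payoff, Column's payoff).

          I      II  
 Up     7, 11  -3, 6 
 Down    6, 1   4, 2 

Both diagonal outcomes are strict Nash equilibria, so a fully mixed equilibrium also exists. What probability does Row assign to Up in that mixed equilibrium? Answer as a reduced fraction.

1/6

Row's mix p on Up must make Column indifferent between I and II.
Column's payoff from I: 11p + 1(1−p). From II: 6p + 2(1−p).
Set equal: 5p = 1(1−p) → p = 1/6.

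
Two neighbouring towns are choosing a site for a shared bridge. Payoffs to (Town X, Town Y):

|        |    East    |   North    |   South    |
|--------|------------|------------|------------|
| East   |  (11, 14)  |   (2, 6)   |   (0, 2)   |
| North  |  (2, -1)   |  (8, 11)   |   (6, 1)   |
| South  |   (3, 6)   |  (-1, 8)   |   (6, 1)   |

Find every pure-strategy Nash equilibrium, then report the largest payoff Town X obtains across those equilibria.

11

Both East is a pure NE (Town X: 11 ≥ 3; Town Y: 14 ≥ 6). Town X gets 11.
Both North is a pure NE (Town X: 8 ≥ 2; Town Y: 11 ≥ 1). Town X gets 8.
Every other cell has a profitable deviation for at least one player. Highest of {11, 8} is 11.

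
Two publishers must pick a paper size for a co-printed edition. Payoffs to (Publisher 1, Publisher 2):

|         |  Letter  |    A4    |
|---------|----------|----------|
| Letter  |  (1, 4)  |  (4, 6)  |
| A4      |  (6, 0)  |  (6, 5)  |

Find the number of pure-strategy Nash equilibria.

Both A4: Publisher 1 gets 6 (best alternative 4); Publisher 2 gets 5 (best alternative 0). Neither deviates — NE.
Both Letter is not a NE: Publisher 1 would switch to A4 (6 > 1).
No other cell survives both best-response checks, so there is 1 pure NE.

1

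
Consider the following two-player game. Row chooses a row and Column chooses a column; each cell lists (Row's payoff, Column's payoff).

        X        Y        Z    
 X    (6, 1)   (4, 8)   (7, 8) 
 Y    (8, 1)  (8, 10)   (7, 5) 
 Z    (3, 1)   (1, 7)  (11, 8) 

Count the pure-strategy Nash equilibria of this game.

Both Y: Row gets 8 (best alternative 4); Column gets 10 (best alternative 5). Neither deviates — NE.
Both Z: Row gets 11 (best alternative 7); Column gets 8 (best alternative 7). Neither deviates — NE.
Both X is not a NE: Row would switch to Y (8 > 6).
No other cell survives both best-response checks, so there are 2 pure NE.

2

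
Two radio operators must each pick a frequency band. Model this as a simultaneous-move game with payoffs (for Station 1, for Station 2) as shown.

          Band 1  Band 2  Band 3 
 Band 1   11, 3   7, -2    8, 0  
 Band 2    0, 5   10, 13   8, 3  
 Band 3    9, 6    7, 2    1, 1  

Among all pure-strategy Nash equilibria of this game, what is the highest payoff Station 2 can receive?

13

Both Band 1 is a pure NE (Station 1: 11 ≥ 9; Station 2: 3 ≥ 0). Station 2 gets 3.
Both Band 2 is a pure NE (Station 1: 10 ≥ 7; Station 2: 13 ≥ 5). Station 2 gets 13.
Every other cell has a profitable deviation for at least one player. Highest of {3, 13} is 13.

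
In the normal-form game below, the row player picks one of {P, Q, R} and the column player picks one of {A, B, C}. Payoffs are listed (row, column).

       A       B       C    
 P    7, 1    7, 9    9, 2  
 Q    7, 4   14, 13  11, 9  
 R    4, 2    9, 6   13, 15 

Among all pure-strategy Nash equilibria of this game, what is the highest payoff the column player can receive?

15

(Q, B) is a pure NE (the row player: 14 ≥ 9; the column player: 13 ≥ 9). The column player gets 13.
(R, C) is a pure NE (the row player: 13 ≥ 11; the column player: 15 ≥ 6). The column player gets 15.
Every other cell has a profitable deviation for at least one player. Highest of {13, 15} is 15.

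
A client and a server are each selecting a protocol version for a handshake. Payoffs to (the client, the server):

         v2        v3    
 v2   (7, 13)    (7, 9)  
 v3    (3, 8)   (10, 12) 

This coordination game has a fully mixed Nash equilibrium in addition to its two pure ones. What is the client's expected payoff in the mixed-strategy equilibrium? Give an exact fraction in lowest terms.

7

The server mixes with probability q on v2, chosen so the client is indifferent: 7q + 7(1−q) = 3q + 10(1−q) gives q = 3/7.
The client's expected payoff (from either row, since indifferent) is 7·3/7 + 7·4/7 = 7.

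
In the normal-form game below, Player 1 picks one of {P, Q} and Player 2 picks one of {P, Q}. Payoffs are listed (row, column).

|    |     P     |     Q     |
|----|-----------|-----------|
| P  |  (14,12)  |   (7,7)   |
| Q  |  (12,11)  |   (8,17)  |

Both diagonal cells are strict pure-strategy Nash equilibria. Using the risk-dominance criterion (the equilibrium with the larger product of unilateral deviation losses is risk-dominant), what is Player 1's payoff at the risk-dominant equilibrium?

14

At both P: Player 1 loses 14 − 12 = 2 by deviating; Player 2 loses 12 − 7 = 5. Product = 2·5 = 10.
At both Q: Player 1 loses 8 − 7 = 1 by deviating; Player 2 loses 17 − 11 = 6. Product = 1·6 = 6.
10 > 6, so both P is risk-dominant. Player 1's payoff there is 14.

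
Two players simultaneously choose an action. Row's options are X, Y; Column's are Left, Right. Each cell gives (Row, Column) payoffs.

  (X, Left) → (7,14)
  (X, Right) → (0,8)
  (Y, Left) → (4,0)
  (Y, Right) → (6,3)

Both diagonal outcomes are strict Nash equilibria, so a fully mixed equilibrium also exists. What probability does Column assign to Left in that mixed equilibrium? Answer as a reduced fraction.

Column's mix q on Left must make Row indifferent between X and Y.
Row's payoff from X: 7q + 0(1−q). From Y: 4q + 6(1−q).
Set equal: 3q = 6(1−q) → q = 6/9 = 2/3.

2/3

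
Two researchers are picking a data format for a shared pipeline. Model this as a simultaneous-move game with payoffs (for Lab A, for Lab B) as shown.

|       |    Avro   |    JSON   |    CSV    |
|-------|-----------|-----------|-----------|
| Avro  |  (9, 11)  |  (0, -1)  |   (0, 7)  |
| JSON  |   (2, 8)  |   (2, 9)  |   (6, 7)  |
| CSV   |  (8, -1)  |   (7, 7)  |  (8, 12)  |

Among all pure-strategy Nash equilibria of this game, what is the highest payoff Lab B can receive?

Both Avro is a pure NE (Lab A: 9 ≥ 8; Lab B: 11 ≥ 7). Lab B gets 11.
Both CSV is a pure NE (Lab A: 8 ≥ 6; Lab B: 12 ≥ 7). Lab B gets 12.
Every other cell has a profitable deviation for at least one player. Highest of {11, 12} is 12.

12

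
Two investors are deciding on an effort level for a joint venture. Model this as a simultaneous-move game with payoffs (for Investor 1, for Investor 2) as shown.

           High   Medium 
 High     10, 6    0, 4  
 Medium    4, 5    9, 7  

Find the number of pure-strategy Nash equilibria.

Both High: Investor 1 gets 10 (best alternative 4); Investor 2 gets 6 (best alternative 4). Neither deviates — NE.
Both Medium: Investor 1 gets 9 (best alternative 0); Investor 2 gets 7 (best alternative 5). Neither deviates — NE.
(High, Medium) is not a NE: Investor 1 would switch to Medium (9 > 0).
No other cell survives both best-response checks, so there are 2 pure NE.

2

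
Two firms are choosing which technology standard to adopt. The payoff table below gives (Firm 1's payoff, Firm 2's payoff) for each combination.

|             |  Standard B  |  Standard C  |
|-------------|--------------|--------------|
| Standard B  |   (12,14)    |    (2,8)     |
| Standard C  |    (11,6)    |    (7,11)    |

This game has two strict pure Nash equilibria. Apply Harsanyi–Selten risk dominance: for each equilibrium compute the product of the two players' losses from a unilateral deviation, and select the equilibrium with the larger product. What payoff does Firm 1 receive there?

At both Standard B: Firm 1 loses 12 − 11 = 1 by deviating; Firm 2 loses 14 − 8 = 6. Product = 1·6 = 6.
At both Standard C: Firm 1 loses 7 − 2 = 5 by deviating; Firm 2 loses 11 − 6 = 5. Product = 5·5 = 25.
25 > 6, so both Standard C is risk-dominant. Firm 1's payoff there is 7.

7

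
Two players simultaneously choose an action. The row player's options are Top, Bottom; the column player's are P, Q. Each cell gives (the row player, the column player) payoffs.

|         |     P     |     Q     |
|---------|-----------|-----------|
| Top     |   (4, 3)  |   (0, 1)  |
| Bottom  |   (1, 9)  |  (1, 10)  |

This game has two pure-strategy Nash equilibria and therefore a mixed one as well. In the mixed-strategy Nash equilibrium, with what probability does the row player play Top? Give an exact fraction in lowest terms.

The row player's mix p on Top must make the column player indifferent between P and Q.
The column player's payoff from P: 3p + 9(1−p). From Q: 1p + 10(1−p).
Set equal: 2p = 1(1−p) → p = 1/3.

1/3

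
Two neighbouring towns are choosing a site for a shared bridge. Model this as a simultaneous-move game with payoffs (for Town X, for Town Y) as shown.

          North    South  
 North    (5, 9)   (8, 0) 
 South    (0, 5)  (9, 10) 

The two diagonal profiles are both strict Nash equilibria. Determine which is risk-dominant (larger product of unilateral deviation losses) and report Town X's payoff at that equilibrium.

5

At both North: Town X loses 5 − 0 = 5 by deviating; Town Y loses 9 − 0 = 9. Product = 5·9 = 45.
At both South: Town X loses 9 − 8 = 1 by deviating; Town Y loses 10 − 5 = 5. Product = 1·5 = 5.
45 > 5, so both North is risk-dominant. Town X's payoff there is 5.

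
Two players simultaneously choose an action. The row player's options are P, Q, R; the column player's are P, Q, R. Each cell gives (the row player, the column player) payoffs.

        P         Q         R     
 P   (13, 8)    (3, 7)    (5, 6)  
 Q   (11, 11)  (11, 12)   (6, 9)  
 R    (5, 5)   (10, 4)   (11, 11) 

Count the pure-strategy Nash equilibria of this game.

3

Both P: the row player gets 13 (best alternative 11); the column player gets 8 (best alternative 7). Neither deviates — NE.
Both Q: the row player gets 11 (best alternative 10); the column player gets 12 (best alternative 11). Neither deviates — NE.
Both R: the row player gets 11 (best alternative 6); the column player gets 11 (best alternative 5). Neither deviates — NE.
(R, Q) is not a NE: the row player would switch to Q (11 > 10).
No other cell survives both best-response checks, so there are 3 pure NE.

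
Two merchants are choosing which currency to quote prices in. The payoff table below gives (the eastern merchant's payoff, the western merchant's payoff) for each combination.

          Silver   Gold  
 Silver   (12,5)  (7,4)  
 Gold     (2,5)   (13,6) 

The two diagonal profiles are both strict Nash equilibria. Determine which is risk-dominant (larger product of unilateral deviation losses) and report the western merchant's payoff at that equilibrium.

At both Silver: the eastern merchant loses 12 − 2 = 10 by deviating; the western merchant loses 5 − 4 = 1. Product = 10·1 = 10.
At both Gold: the eastern merchant loses 13 − 7 = 6 by deviating; the western merchant loses 6 − 5 = 1. Product = 6·1 = 6.
10 > 6, so both Silver is risk-dominant. The western merchant's payoff there is 5.

5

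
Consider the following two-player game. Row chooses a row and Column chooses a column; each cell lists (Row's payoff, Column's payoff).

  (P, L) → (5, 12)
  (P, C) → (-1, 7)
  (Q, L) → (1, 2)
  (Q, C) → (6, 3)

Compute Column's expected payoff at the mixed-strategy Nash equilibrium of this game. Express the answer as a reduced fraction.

Row mixes with probability p on P, chosen so Column is indifferent: 12p + 2(1−p) = 7p + 3(1−p) gives p = 1/6.
Column's expected payoff is 12·1/6 + 2·5/6 = 11/3.

11/3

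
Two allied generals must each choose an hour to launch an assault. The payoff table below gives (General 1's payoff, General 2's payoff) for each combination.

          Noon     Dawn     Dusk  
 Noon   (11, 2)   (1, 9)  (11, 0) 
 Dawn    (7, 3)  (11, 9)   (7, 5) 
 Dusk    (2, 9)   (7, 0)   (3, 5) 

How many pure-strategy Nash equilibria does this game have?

1

Both Dawn: General 1 gets 11 (best alternative 7); General 2 gets 9 (best alternative 5). Neither deviates — NE.
Both Noon is not a NE: General 2 would switch to Dawn (9 > 2).
No other cell survives both best-response checks, so there is 1 pure NE.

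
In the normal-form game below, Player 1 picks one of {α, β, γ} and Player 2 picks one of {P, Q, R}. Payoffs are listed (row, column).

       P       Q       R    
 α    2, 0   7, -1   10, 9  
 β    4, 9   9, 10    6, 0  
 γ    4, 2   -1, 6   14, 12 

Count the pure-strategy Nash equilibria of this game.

2

(β, Q): Player 1 gets 9 (best alternative 7); Player 2 gets 10 (best alternative 9). Neither deviates — NE.
(γ, R): Player 1 gets 14 (best alternative 10); Player 2 gets 12 (best alternative 6). Neither deviates — NE.
(α, P) is not a NE: Player 1 would switch to β (4 > 2).
No other cell survives both best-response checks, so there are 2 pure NE.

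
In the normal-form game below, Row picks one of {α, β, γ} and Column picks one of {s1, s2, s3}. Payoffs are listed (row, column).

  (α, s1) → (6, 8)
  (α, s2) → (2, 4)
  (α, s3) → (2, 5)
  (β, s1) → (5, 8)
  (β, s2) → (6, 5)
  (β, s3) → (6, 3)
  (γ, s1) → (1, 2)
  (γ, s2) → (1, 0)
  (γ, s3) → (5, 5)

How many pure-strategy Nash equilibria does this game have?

1

(α, s1): Row gets 6 (best alternative 5); Column gets 8 (best alternative 5). Neither deviates — NE.
(β, s2) is not a NE: Column would switch to s1 (8 > 5).
No other cell survives both best-response checks, so there is 1 pure NE.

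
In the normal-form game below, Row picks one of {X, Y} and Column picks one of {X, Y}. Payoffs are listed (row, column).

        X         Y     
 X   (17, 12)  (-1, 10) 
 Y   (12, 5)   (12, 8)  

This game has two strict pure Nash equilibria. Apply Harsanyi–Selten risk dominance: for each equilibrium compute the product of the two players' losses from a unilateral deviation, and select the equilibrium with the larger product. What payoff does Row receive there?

At both X: Row loses 17 − 12 = 5 by deviating; Column loses 12 − 10 = 2. Product = 5·2 = 10.
At both Y: Row loses 12 − (-1) = 13 by deviating; Column loses 8 − 5 = 3. Product = 13·3 = 39.
39 > 10, so both Y is risk-dominant. Row's payoff there is 12.

12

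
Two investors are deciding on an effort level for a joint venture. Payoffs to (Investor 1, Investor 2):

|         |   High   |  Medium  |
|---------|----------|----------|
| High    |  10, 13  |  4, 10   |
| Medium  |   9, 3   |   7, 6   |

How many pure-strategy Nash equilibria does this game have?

Both High: Investor 1 gets 10 (best alternative 9); Investor 2 gets 13 (best alternative 10). Neither deviates — NE.
Both Medium: Investor 1 gets 7 (best alternative 4); Investor 2 gets 6 (best alternative 3). Neither deviates — NE.
(Medium, High) is not a NE: Investor 1 would switch to High (10 > 9).
No other cell survives both best-response checks, so there are 2 pure NE.

2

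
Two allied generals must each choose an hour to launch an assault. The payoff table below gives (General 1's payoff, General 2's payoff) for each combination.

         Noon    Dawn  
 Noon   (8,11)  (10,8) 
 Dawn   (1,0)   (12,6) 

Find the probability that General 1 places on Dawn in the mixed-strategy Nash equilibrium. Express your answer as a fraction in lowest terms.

1/3

General 1's mix p on Noon must make General 2 indifferent between Noon and Dawn.
General 2's payoff from Noon: 11p + 0(1−p). From Dawn: 8p + 6(1−p).
Set equal: 3p = 6(1−p) → p = 6/9 = 2/3.
Probability on Dawn is 1 − 2/3 = 1/3.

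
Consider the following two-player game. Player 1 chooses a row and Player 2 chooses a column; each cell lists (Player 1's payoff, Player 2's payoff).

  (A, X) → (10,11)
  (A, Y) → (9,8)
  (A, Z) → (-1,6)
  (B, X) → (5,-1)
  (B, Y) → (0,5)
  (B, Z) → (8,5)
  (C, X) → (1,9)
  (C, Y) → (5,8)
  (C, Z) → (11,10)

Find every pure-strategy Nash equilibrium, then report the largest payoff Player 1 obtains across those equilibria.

11

(A, X) is a pure NE (Player 1: 10 ≥ 5; Player 2: 11 ≥ 8). Player 1 gets 10.
(C, Z) is a pure NE (Player 1: 11 ≥ 8; Player 2: 10 ≥ 9). Player 1 gets 11.
Every other cell has a profitable deviation for at least one player. Highest of {10, 11} is 11.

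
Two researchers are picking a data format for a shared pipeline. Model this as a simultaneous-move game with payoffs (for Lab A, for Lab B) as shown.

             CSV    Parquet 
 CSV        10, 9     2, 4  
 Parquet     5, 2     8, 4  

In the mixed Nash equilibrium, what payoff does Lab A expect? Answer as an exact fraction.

70/11

Lab B mixes with probability q on CSV, chosen so Lab A is indifferent: 10q + 2(1−q) = 5q + 8(1−q) gives q = 6/11.
Lab A's expected payoff (from either row, since indifferent) is 10·6/11 + 2·5/11 = 70/11.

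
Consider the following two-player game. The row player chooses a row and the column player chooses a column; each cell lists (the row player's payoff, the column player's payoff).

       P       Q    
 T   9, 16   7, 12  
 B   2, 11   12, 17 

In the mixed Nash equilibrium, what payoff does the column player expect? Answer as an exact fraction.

14

The row player mixes with probability p on T, chosen so the column player is indifferent: 16p + 11(1−p) = 12p + 17(1−p) gives p = 3/5.
The column player's expected payoff is 16·3/5 + 11·2/5 = 14.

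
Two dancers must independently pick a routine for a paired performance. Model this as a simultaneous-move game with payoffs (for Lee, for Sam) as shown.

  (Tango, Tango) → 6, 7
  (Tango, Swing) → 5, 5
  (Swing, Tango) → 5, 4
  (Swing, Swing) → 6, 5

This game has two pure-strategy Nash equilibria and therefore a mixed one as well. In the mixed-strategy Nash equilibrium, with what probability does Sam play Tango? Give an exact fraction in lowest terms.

1/2

Sam's mix q on Tango must make Lee indifferent between Tango and Swing.
Lee's payoff from Tango: 6q + 5(1−q). From Swing: 5q + 6(1−q).
Set equal: 1q = 1(1−q) → q = 1/2.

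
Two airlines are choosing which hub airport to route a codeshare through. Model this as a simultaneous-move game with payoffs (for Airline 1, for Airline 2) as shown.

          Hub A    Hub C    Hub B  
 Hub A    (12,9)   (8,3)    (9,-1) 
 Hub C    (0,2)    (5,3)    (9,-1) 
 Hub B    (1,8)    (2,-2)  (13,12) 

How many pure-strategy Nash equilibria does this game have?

2

Both Hub A: Airline 1 gets 12 (best alternative 1); Airline 2 gets 9 (best alternative 3). Neither deviates — NE.
Both Hub B: Airline 1 gets 13 (best alternative 9); Airline 2 gets 12 (best alternative 8). Neither deviates — NE.
Both Hub C is not a NE: Airline 1 would switch to Hub A (8 > 5).
No other cell survives both best-response checks, so there are 2 pure NE.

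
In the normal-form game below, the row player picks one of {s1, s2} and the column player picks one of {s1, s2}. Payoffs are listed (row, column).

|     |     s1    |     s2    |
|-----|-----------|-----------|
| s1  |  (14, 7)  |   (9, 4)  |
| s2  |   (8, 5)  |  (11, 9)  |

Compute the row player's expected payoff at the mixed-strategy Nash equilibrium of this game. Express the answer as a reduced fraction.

41/4

The column player mixes with probability q on s1, chosen so the row player is indifferent: 14q + 9(1−q) = 8q + 11(1−q) gives q = 1/4.
The row player's expected payoff (from either row, since indifferent) is 14·1/4 + 9·3/4 = 41/4.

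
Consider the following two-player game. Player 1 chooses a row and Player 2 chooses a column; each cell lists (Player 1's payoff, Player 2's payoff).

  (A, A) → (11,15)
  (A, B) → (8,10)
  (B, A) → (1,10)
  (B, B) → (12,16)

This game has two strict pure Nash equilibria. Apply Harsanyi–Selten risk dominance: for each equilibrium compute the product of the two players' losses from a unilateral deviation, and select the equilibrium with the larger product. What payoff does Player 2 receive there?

15

At both A: Player 1 loses 11 − 1 = 10 by deviating; Player 2 loses 15 − 10 = 5. Product = 10·5 = 50.
At both B: Player 1 loses 12 − 8 = 4 by deviating; Player 2 loses 16 − 10 = 6. Product = 4·6 = 24.
50 > 24, so both A is risk-dominant. Player 2's payoff there is 15.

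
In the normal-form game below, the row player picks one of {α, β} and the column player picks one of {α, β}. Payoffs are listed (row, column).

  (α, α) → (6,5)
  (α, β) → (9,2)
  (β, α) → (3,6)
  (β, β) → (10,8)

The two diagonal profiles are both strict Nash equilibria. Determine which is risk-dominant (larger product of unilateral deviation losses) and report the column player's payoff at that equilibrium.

5

At both α: the row player loses 6 − 3 = 3 by deviating; the column player loses 5 − 2 = 3. Product = 3·3 = 9.
At both β: the row player loses 10 − 9 = 1 by deviating; the column player loses 8 − 6 = 2. Product = 1·2 = 2.
9 > 2, so both α is risk-dominant. The column player's payoff there is 5.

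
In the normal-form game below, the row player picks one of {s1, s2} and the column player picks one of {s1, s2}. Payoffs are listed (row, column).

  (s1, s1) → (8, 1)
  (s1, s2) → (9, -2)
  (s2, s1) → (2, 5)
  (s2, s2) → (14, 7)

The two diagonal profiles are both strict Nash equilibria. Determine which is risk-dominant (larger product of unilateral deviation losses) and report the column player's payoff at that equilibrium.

1

At both s1: the row player loses 8 − 2 = 6 by deviating; the column player loses 1 − (-2) = 3. Product = 6·3 = 18.
At both s2: the row player loses 14 − 9 = 5 by deviating; the column player loses 7 − 5 = 2. Product = 5·2 = 10.
18 > 10, so both s1 is risk-dominant. The column player's payoff there is 1.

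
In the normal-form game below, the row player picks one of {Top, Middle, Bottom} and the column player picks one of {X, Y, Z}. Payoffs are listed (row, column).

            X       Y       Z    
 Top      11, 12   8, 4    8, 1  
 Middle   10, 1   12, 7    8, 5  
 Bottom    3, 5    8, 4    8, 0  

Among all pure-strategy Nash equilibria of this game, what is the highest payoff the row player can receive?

(Top, X) is a pure NE (the row player: 11 ≥ 10; the column player: 12 ≥ 4). The row player gets 11.
(Middle, Y) is a pure NE (the row player: 12 ≥ 8; the column player: 7 ≥ 5). The row player gets 12.
Every other cell has a profitable deviation for at least one player. Highest of {11, 12} is 12.

12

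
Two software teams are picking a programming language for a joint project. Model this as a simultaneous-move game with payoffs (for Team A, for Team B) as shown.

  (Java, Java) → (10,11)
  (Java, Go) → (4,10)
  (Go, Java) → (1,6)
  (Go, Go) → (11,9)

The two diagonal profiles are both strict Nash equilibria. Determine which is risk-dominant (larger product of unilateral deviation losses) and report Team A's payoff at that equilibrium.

At both Java: Team A loses 10 − 1 = 9 by deviating; Team B loses 11 − 10 = 1. Product = 9·1 = 9.
At both Go: Team A loses 11 − 4 = 7 by deviating; Team B loses 9 − 6 = 3. Product = 7·3 = 21.
21 > 9, so both Go is risk-dominant. Team A's payoff there is 11.

11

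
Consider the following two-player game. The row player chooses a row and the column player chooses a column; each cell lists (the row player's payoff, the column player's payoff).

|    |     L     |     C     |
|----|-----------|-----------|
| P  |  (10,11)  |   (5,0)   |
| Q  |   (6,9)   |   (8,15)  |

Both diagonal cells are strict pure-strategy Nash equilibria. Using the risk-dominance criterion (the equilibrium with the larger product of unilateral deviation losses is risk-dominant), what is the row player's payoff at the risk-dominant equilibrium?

At (P, L): the row player loses 10 − 6 = 4 by deviating; the column player loses 11 − 0 = 11. Product = 4·11 = 44.
At (Q, C): the row player loses 8 − 5 = 3 by deviating; the column player loses 15 − 9 = 6. Product = 3·6 = 18.
44 > 18, so (P, L) is risk-dominant. The row player's payoff there is 10.

10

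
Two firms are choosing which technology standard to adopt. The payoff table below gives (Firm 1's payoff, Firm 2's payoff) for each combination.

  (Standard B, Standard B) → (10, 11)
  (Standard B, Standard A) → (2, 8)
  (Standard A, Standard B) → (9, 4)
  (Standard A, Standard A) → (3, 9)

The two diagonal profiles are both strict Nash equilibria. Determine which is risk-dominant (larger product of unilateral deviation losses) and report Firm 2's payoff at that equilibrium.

At both Standard B: Firm 1 loses 10 − 9 = 1 by deviating; Firm 2 loses 11 − 8 = 3. Product = 1·3 = 3.
At both Standard A: Firm 1 loses 3 − 2 = 1 by deviating; Firm 2 loses 9 − 4 = 5. Product = 1·5 = 5.
5 > 3, so both Standard A is risk-dominant. Firm 2's payoff there is 9.

9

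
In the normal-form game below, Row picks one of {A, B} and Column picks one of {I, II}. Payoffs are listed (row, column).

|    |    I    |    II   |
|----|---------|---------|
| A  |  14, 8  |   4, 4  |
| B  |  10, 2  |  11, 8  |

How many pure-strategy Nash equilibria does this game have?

(A, I): Row gets 14 (best alternative 10); Column gets 8 (best alternative 4). Neither deviates — NE.
(B, II): Row gets 11 (best alternative 4); Column gets 8 (best alternative 2). Neither deviates — NE.
(B, I) is not a NE: Row would switch to A (14 > 10).
No other cell survives both best-response checks, so there are 2 pure NE.

2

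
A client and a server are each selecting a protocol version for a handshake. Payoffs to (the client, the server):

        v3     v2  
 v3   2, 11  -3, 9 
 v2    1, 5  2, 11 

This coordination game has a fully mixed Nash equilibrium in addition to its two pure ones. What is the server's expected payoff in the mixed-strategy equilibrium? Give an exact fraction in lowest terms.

19/2

The client mixes with probability p on v3, chosen so the server is indifferent: 11p + 5(1−p) = 9p + 11(1−p) gives p = 3/4.
The server's expected payoff is 11·3/4 + 5·1/4 = 19/2.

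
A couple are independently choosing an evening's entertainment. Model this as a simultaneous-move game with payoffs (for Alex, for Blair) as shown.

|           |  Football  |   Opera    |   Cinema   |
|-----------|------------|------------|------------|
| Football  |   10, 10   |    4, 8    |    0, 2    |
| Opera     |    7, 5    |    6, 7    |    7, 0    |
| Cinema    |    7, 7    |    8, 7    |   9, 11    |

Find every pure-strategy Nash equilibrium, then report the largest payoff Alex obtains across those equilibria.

10

Both Football is a pure NE (Alex: 10 ≥ 7; Blair: 10 ≥ 8). Alex gets 10.
Both Cinema is a pure NE (Alex: 9 ≥ 7; Blair: 11 ≥ 7). Alex gets 9.
Every other cell has a profitable deviation for at least one player. Highest of {10, 9} is 10.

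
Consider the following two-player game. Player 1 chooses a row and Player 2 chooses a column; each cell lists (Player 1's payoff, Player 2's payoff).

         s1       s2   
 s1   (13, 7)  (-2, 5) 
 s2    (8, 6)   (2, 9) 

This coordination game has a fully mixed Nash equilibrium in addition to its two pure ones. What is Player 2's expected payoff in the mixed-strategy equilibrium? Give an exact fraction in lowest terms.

Player 1 mixes with probability p on s1, chosen so Player 2 is indifferent: 7p + 6(1−p) = 5p + 9(1−p) gives p = 3/5.
Player 2's expected payoff is 7·3/5 + 6·2/5 = 33/5.

33/5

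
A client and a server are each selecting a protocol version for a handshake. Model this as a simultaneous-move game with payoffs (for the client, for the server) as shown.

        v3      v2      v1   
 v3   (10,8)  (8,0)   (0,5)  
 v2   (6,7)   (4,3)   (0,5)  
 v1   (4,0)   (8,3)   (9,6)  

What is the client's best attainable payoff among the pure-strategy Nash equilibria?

Both v3 is a pure NE (the client: 10 ≥ 6; the server: 8 ≥ 5). The client gets 10.
Both v1 is a pure NE (the client: 9 ≥ 0; the server: 6 ≥ 3). The client gets 9.
Every other cell has a profitable deviation for at least one player. Highest of {10, 9} is 10.

10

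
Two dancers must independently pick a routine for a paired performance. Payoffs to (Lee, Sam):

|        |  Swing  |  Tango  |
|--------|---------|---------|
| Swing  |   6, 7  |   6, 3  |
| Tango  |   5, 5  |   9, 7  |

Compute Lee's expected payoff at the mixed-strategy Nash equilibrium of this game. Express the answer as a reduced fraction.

Sam mixes with probability q on Swing, chosen so Lee is indifferent: 6q + 6(1−q) = 5q + 9(1−q) gives q = 3/4.
Lee's expected payoff (from either row, since indifferent) is 6·3/4 + 6·1/4 = 6.

6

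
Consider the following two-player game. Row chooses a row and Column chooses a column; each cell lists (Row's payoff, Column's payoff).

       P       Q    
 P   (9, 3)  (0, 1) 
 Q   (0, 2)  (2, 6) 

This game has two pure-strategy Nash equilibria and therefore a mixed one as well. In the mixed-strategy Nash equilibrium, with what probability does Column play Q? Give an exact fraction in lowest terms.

9/11

Column's mix q on P must make Row indifferent between P and Q.
Row's payoff from P: 9q + 0(1−q). From Q: 0q + 2(1−q).
Set equal: 9q = 2(1−q) → q = 2/11.
Probability on Q is 1 − 2/11 = 9/11.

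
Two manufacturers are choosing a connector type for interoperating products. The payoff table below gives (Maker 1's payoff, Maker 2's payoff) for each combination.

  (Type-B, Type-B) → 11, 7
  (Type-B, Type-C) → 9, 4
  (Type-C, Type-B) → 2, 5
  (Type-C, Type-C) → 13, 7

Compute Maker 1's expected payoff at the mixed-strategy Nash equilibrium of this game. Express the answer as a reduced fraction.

Maker 2 mixes with probability q on Type-B, chosen so Maker 1 is indifferent: 11q + 9(1−q) = 2q + 13(1−q) gives q = 4/13.
Maker 1's expected payoff (from either row, since indifferent) is 11·4/13 + 9·9/13 = 125/13.

125/13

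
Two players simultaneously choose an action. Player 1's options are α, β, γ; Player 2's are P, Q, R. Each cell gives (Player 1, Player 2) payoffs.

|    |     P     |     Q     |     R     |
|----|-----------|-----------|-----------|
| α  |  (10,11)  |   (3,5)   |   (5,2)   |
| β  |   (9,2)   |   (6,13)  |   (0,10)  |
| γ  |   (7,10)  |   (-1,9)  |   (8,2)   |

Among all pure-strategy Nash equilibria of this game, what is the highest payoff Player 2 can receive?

(α, P) is a pure NE (Player 1: 10 ≥ 9; Player 2: 11 ≥ 5). Player 2 gets 11.
(β, Q) is a pure NE (Player 1: 6 ≥ 3; Player 2: 13 ≥ 10). Player 2 gets 13.
Every other cell has a profitable deviation for at least one player. Highest of {11, 13} is 13.

13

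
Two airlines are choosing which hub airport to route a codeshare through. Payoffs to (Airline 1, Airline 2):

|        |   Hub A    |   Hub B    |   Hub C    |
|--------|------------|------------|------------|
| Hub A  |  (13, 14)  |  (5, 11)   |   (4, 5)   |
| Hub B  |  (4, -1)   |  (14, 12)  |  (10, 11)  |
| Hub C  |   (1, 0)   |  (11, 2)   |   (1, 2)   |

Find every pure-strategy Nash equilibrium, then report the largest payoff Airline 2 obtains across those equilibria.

14

Both Hub A is a pure NE (Airline 1: 13 ≥ 4; Airline 2: 14 ≥ 11). Airline 2 gets 14.
Both Hub B is a pure NE (Airline 1: 14 ≥ 11; Airline 2: 12 ≥ 11). Airline 2 gets 12.
Every other cell has a profitable deviation for at least one player. Highest of {14, 12} is 14.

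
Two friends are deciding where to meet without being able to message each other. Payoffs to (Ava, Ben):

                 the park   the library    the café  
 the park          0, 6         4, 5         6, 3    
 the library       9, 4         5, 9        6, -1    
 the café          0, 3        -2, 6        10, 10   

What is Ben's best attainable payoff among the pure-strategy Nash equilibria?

Both the library is a pure NE (Ava: 5 ≥ 4; Ben: 9 ≥ 4). Ben gets 9.
Both the café is a pure NE (Ava: 10 ≥ 6; Ben: 10 ≥ 6). Ben gets 10.
Every other cell has a profitable deviation for at least one player. Highest of {9, 10} is 10.

10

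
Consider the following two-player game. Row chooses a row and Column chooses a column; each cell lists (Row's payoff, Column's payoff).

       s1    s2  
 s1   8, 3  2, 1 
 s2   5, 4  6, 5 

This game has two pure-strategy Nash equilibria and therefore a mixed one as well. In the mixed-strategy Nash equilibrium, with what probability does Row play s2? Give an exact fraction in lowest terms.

2/3

Row's mix p on s1 must make Column indifferent between s1 and s2.
Column's payoff from s1: 3p + 4(1−p). From s2: 1p + 5(1−p).
Set equal: 2p = 1(1−p) → p = 1/3.
Probability on s2 is 1 − 1/3 = 2/3.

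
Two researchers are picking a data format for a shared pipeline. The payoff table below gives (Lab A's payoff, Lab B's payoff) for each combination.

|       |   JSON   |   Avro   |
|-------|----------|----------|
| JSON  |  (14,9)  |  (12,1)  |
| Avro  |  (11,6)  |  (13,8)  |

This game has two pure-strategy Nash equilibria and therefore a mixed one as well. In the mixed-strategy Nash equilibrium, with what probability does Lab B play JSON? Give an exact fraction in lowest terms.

Lab B's mix q on JSON must make Lab A indifferent between JSON and Avro.
Lab A's payoff from JSON: 14q + 12(1−q). From Avro: 11q + 13(1−q).
Set equal: 3q = 1(1−q) → q = 1/4.

1/4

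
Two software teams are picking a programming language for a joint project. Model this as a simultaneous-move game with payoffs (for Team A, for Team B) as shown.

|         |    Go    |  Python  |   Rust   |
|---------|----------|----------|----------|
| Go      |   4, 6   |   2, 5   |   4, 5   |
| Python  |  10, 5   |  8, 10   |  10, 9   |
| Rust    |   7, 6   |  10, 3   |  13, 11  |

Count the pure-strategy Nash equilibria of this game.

1

Both Rust: Team A gets 13 (best alternative 10); Team B gets 11 (best alternative 6). Neither deviates — NE.
Both Python is not a NE: Team A would switch to Rust (10 > 8).
No other cell survives both best-response checks, so there is 1 pure NE.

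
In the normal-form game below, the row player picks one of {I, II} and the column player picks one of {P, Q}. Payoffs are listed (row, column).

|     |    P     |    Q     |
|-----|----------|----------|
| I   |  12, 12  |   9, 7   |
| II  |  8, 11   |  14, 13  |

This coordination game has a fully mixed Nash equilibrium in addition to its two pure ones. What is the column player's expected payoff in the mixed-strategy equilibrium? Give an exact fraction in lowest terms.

The row player mixes with probability p on I, chosen so the column player is indifferent: 12p + 11(1−p) = 7p + 13(1−p) gives p = 2/7.
The column player's expected payoff is 12·2/7 + 11·5/7 = 79/7.

79/7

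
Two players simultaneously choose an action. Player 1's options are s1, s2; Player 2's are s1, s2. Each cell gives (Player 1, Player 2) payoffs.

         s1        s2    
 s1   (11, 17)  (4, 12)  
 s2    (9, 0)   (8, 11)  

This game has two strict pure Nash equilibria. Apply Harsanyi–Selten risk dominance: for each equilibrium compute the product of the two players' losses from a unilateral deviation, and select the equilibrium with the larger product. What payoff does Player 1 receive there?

8

At both s1: Player 1 loses 11 − 9 = 2 by deviating; Player 2 loses 17 − 12 = 5. Product = 2·5 = 10.
At both s2: Player 1 loses 8 − 4 = 4 by deviating; Player 2 loses 11 − 0 = 11. Product = 4·11 = 44.
44 > 10, so both s2 is risk-dominant. Player 1's payoff there is 8.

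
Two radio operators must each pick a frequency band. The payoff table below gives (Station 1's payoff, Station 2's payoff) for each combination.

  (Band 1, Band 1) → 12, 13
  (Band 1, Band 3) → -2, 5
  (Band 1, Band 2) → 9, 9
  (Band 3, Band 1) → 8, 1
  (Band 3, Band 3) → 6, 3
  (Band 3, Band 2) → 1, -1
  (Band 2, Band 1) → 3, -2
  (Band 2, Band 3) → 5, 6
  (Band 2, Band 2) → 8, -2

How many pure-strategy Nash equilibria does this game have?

Both Band 1: Station 1 gets 12 (best alternative 8); Station 2 gets 13 (best alternative 9). Neither deviates — NE.
Both Band 3: Station 1 gets 6 (best alternative 5); Station 2 gets 3 (best alternative 1). Neither deviates — NE.
Both Band 2 is not a NE: Station 1 would switch to Band 1 (9 > 8).
No other cell survives both best-response checks, so there are 2 pure NE.

2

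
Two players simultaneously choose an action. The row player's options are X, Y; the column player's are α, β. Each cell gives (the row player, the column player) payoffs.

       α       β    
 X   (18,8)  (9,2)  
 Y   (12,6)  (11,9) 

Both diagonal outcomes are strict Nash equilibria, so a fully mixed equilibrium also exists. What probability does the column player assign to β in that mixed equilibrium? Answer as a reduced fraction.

3/4

The column player's mix q on α must make the row player indifferent between X and Y.
The row player's payoff from X: 18q + 9(1−q). From Y: 12q + 11(1−q).
Set equal: 6q = 2(1−q) → q = 2/8 = 1/4.
Probability on β is 1 − 1/4 = 3/4.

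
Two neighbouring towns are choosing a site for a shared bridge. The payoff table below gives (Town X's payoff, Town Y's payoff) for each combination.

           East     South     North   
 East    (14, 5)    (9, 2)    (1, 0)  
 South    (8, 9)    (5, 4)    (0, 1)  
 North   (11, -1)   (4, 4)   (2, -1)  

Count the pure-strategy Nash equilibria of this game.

1

Both East: Town X gets 14 (best alternative 11); Town Y gets 5 (best alternative 2). Neither deviates — NE.
Both North is not a NE: Town Y would switch to South (4 > -1).
No other cell survives both best-response checks, so there is 1 pure NE.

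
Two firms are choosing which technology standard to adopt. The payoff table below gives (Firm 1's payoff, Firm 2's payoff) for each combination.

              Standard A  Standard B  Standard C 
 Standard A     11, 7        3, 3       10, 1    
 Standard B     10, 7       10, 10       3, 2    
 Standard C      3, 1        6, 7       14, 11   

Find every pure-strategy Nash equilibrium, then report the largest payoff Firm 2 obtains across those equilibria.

Both Standard A is a pure NE (Firm 1: 11 ≥ 10; Firm 2: 7 ≥ 3). Firm 2 gets 7.
Both Standard B is a pure NE (Firm 1: 10 ≥ 6; Firm 2: 10 ≥ 7). Firm 2 gets 10.
Both Standard C is a pure NE (Firm 1: 14 ≥ 10; Firm 2: 11 ≥ 7). Firm 2 gets 11.
Every other cell has a profitable deviation for at least one player. Highest of {7, 10, 11} is 11.

11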